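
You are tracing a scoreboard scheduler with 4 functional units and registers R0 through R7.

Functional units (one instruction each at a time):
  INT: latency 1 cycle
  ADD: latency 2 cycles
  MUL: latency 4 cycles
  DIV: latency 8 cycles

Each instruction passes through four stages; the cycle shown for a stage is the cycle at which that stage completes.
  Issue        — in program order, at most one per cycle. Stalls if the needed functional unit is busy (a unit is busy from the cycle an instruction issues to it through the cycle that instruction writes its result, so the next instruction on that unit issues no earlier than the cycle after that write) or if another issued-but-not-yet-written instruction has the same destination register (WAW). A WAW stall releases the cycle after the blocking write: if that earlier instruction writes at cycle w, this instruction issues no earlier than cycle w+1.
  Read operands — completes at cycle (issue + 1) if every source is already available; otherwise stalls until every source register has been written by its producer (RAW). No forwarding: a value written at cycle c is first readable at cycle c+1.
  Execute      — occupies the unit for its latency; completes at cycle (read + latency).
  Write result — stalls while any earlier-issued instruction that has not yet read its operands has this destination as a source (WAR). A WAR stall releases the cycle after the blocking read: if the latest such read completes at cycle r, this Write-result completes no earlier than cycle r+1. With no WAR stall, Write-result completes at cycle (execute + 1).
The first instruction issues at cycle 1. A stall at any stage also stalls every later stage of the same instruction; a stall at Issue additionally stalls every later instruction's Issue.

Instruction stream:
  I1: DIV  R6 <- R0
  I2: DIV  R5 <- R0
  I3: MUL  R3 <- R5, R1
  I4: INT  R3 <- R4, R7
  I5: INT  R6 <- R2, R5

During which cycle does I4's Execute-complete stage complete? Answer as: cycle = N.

cycle = 31

c1: I1→DIV
c2: I1 RO
c10: I1 EX
c11: I1 WR R6
c12: I2→DIV
c13: I2 RO, I3→MUL
c21: I2 EX
c22: I2 WR R5
c23: I3 RO
c27: I3 EX
c28: I3 WR R3
c29: I4→INT
c30: I4 RO
c31: I4 EX
c32: I4 WR R3
c33: I5→INT
c34: I5 RO
c35: I5 EX
c36: I5 WR R6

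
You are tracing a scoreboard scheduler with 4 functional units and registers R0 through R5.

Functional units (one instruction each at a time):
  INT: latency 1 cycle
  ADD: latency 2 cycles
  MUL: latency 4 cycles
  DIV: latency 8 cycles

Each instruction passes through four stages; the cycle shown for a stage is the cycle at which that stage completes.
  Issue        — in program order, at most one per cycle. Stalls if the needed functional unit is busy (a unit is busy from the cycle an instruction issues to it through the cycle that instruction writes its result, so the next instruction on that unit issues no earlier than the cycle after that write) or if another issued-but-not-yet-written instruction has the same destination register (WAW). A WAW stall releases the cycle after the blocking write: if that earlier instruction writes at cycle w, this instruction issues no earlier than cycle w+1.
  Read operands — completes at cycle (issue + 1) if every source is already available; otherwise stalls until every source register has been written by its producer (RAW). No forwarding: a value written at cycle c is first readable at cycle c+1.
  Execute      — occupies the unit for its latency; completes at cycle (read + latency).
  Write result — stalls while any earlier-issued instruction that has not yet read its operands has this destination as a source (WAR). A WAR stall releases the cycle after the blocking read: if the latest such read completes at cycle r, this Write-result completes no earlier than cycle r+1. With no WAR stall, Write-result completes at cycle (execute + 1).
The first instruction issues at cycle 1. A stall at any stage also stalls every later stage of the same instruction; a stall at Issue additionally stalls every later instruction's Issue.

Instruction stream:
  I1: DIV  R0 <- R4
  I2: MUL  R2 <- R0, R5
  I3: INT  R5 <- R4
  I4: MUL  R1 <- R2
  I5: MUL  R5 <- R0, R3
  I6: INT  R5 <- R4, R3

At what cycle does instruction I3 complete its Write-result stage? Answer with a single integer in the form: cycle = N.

cycle 1: I1 dispatched to DIV
cycle 2: I1 operands ready · I2 dispatched to MUL
cycle 3: I3 dispatched to INT
cycle 4: I3 operands ready
cycle 5: I3 complete
cycle 10: I1 complete
cycle 11: R0←I1
cycle 12: I2 operands ready
cycle 13: R5←I3
cycle 16: I2 complete
cycle 17: R2←I2
cycle 18: I4 dispatched to MUL
cycle 19: I4 operands ready
cycle 23: I4 complete
cycle 24: R1←I4
cycle 25: I5 dispatched to MUL
cycle 26: I5 operands ready
cycle 30: I5 complete
cycle 31: R5←I5
cycle 32: I6 dispatched to INT
cycle 33: I6 operands ready
cycle 34: I6 complete
cycle 35: R5←I6

cycle = 13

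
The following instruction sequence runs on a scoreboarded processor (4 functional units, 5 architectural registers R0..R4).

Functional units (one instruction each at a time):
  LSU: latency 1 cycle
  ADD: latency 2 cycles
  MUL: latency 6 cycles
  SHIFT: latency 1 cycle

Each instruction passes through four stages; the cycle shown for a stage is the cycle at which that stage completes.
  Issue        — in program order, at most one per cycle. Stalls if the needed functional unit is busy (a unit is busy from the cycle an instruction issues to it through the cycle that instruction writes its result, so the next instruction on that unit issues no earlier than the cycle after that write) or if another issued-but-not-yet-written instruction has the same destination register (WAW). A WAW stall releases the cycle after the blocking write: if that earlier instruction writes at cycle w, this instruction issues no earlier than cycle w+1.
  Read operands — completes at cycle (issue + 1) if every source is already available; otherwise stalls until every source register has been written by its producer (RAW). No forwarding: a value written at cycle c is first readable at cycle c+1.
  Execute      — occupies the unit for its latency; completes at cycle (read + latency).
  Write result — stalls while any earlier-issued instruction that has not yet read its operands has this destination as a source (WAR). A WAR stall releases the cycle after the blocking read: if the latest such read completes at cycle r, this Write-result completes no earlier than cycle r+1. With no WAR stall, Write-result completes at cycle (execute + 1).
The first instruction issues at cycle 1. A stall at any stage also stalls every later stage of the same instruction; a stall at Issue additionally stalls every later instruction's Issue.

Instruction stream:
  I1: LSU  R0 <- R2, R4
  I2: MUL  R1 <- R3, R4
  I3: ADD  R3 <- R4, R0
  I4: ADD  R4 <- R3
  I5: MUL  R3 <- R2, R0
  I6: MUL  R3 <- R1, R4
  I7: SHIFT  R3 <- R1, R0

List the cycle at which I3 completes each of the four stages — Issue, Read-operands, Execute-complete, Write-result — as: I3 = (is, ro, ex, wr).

[1] I1 issues→LSU
[2] I1 reads, I2 issues→MUL
[3] I1 exec-done, I2 reads, I3 issues→ADD
[4] I1 writes R0
[5] I3 reads
[7] I3 exec-done
[8] I3 writes R3
[9] I2 exec-done, I4 issues→ADD
[10] I2 writes R1, I4 reads
[11] I5 issues→MUL
[12] I4 exec-done, I5 reads
[13] I4 writes R4
[18] I5 exec-done
[19] I5 writes R3
[20] I6 issues→MUL
[21] I6 reads
[27] I6 exec-done
[28] I6 writes R3
[29] I7 issues→SHIFT
[30] I7 reads
[31] I7 exec-done
[32] I7 writes R3

I3 = (3, 5, 7, 8)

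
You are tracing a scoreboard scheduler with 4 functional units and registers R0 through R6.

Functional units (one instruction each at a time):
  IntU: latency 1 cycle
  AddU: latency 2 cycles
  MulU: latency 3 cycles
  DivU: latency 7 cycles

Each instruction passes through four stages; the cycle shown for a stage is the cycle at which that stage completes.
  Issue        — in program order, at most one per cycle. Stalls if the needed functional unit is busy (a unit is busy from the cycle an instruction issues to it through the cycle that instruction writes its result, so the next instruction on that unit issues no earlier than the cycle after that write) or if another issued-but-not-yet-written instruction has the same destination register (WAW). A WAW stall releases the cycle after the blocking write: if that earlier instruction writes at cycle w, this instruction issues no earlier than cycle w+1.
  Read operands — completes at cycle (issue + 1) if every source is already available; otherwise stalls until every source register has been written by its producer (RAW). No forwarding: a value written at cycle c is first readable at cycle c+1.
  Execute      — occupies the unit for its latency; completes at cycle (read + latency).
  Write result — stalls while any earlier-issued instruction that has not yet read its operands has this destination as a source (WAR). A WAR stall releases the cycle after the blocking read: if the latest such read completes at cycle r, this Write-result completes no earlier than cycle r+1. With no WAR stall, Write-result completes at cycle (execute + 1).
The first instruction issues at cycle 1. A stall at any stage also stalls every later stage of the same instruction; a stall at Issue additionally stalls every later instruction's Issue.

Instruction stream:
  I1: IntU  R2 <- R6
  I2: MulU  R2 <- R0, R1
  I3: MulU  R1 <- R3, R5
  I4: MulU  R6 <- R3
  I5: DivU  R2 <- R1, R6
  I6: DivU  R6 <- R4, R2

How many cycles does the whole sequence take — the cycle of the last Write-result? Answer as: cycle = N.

I1 -> (1, 2, 3, 4)
I2 -> (5, 6, 9, 10)  // WAW R2: wait I1 write@4
I3 -> (11, 12, 15, 16)  // struct: MulU busy until I2 writes@10
I4 -> (17, 18, 21, 22)  // struct: MulU busy until I3 writes@16
I5 -> (18, 23, 30, 31)  // RAW R6: wait I4 write@22
I6 -> (32, 33, 40, 41)  // struct: DivU busy until I5 writes@31

cycle = 41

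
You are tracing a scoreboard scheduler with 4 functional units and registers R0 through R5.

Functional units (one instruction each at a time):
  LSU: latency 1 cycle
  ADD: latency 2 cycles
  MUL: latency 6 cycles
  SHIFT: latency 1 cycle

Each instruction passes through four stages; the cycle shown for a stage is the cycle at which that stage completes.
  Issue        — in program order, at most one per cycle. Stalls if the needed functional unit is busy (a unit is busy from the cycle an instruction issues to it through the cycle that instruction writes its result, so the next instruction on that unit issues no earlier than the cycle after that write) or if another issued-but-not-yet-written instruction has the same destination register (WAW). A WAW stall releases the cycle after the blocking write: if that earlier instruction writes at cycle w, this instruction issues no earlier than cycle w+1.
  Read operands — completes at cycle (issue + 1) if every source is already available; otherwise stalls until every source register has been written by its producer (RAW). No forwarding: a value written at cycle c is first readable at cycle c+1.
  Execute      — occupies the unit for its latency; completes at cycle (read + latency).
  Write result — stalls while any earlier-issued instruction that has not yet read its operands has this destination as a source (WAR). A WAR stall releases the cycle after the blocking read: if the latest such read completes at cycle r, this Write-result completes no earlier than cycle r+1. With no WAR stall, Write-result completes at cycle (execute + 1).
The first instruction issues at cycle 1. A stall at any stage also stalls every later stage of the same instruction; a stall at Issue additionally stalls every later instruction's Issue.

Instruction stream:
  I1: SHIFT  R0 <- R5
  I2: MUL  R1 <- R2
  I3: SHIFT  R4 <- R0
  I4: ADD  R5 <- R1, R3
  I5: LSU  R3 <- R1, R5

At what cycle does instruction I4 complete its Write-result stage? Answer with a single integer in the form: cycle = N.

I1  is:1  ro:2  ex:3  wr:4
I2  is:2  ro:3  ex:9  wr:10
I3  is:5  ro:6  ex:7  wr:8  — struct: SHIFT busy until I1 writes@4
I4  is:6  ro:11  ex:13  wr:14  — RAW R1: wait I2 write@10
I5  is:7  ro:15  ex:16  wr:17  — RAW R5: wait I4 write@14

cycle = 14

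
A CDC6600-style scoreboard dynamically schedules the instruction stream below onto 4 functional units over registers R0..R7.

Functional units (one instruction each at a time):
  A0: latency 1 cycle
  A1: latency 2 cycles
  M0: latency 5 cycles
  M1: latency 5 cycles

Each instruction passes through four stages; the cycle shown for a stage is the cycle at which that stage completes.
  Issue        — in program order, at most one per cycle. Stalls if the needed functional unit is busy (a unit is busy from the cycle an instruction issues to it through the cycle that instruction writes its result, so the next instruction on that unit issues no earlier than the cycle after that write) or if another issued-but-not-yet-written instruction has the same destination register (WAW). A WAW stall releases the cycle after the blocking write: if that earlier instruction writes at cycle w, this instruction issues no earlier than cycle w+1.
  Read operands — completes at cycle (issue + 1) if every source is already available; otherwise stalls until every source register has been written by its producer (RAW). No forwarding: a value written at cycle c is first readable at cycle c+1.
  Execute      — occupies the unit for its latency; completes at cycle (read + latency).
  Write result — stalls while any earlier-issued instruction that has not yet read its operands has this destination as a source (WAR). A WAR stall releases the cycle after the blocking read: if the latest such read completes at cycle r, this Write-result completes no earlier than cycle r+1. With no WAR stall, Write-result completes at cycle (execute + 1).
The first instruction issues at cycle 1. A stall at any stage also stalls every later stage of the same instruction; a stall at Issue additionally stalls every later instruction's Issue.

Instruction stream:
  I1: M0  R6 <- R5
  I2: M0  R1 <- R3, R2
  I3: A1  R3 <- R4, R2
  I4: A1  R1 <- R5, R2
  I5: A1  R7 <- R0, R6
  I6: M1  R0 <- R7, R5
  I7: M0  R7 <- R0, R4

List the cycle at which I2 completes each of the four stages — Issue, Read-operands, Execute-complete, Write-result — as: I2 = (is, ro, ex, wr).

cycle 1: I1→M0
cycle 2: I1 RO
cycle 7: I1 EX
cycle 8: I1 WR R6
cycle 9: I2→M0
cycle 10: I2 RO, I3→A1
cycle 11: I3 RO
cycle 13: I3 EX
cycle 14: I3 WR R3
cycle 15: I2 EX
cycle 16: I2 WR R1
cycle 17: I4→A1
cycle 18: I4 RO
cycle 20: I4 EX
cycle 21: I4 WR R1
cycle 22: I5→A1
cycle 23: I5 RO, I6→M1
cycle 25: I5 EX
cycle 26: I5 WR R7
cycle 27: I6 RO, I7→M0
cycle 32: I6 EX
cycle 33: I6 WR R0
cycle 34: I7 RO
cycle 39: I7 EX
cycle 40: I7 WR R7

I2 = (9, 10, 15, 16)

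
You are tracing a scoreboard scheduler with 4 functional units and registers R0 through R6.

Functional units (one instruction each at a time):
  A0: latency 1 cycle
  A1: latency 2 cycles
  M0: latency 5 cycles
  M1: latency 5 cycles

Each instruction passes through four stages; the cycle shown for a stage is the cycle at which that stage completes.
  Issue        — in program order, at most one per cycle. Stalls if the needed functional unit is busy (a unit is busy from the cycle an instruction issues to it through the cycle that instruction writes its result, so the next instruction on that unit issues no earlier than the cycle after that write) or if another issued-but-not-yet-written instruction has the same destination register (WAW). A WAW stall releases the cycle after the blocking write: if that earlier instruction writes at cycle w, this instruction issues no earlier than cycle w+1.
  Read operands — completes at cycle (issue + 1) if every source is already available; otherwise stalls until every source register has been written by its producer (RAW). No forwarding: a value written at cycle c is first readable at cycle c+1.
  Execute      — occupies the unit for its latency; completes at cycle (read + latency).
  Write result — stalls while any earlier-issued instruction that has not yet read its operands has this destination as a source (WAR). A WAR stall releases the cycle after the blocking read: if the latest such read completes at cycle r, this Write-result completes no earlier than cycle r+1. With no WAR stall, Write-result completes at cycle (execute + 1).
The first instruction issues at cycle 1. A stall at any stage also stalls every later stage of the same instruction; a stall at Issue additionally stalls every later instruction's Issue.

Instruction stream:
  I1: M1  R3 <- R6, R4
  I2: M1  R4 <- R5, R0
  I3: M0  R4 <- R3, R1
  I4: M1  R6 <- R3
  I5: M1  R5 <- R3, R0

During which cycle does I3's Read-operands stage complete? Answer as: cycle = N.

I1 -> (1, 2, 7, 8)
I2 -> (9, 10, 15, 16)  // struct: M1 busy until I1 writes@8
I3 -> (17, 18, 23, 24)  // WAW R4: wait I2 write@16
I4 -> (18, 19, 24, 25)
I5 -> (26, 27, 32, 33)  // struct: M1 busy until I4 writes@25

cycle = 18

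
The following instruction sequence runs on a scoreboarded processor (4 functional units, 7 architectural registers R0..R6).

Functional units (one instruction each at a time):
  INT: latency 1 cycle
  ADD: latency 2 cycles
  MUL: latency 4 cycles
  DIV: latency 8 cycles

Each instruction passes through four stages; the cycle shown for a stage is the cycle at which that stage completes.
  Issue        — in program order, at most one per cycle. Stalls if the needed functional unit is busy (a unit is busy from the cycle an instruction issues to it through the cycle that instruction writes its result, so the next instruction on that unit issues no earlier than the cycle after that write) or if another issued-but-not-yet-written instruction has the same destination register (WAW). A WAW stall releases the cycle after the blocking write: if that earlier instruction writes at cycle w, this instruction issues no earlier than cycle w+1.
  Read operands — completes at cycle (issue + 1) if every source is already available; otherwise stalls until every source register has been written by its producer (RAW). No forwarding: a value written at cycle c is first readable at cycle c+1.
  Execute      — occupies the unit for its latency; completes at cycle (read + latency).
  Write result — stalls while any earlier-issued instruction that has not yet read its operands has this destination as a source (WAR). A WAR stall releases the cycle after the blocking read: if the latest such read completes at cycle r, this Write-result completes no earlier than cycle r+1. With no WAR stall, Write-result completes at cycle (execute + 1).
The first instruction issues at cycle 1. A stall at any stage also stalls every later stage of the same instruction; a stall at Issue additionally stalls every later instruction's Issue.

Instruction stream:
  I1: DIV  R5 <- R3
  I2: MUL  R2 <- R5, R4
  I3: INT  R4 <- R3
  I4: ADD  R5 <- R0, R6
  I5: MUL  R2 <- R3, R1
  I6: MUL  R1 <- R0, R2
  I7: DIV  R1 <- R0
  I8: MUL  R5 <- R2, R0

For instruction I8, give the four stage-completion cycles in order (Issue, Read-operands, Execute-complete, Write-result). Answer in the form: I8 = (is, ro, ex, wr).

cycle 1: I1 issues→DIV
cycle 2: I1 reads, I2 issues→MUL
cycle 3: I3 issues→INT
cycle 4: I3 reads
cycle 5: I3 exec-done
cycle 10: I1 exec-done
cycle 11: I1 writes R5
cycle 12: I2 reads, I4 issues→ADD
cycle 13: I3 writes R4, I4 reads
cycle 15: I4 exec-done
cycle 16: I2 exec-done, I4 writes R5
cycle 17: I2 writes R2
cycle 18: I5 issues→MUL
cycle 19: I5 reads
cycle 23: I5 exec-done
cycle 24: I5 writes R2
cycle 25: I6 issues→MUL
cycle 26: I6 reads
cycle 30: I6 exec-done
cycle 31: I6 writes R1
cycle 32: I7 issues→DIV
cycle 33: I7 reads, I8 issues→MUL
cycle 34: I8 reads
cycle 38: I8 exec-done
cycle 39: I8 writes R5
cycle 41: I7 exec-done
cycle 42: I7 writes R1

I8 = (33, 34, 38, 39)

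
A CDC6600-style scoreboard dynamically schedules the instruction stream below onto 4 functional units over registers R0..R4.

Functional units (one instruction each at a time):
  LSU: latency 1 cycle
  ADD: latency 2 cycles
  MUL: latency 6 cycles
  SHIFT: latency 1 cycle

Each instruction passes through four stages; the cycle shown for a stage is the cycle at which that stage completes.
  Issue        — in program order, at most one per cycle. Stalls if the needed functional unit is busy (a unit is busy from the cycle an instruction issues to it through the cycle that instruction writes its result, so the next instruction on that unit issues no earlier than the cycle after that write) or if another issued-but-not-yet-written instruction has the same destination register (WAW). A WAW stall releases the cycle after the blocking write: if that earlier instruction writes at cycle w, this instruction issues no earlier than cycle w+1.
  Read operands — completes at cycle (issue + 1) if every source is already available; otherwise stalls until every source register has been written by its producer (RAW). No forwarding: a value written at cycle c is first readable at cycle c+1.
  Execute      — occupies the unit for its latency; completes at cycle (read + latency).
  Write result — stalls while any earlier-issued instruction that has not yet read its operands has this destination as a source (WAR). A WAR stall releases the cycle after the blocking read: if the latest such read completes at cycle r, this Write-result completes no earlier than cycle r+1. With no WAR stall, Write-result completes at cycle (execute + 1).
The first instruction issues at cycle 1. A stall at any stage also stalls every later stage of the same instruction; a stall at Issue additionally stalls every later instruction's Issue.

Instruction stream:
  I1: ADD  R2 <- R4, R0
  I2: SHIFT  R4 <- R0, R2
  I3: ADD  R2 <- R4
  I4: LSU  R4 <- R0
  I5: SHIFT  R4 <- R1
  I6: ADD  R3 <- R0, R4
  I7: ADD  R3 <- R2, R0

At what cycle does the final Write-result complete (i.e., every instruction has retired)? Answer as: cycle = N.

cycle = 25

c1: I1 issues→ADD
c2: I1 reads; I2 issues→SHIFT
c4: I1 exec-done
c5: I1 writes R2
c6: I2 reads; I3 issues→ADD
c7: I2 exec-done
c8: I2 writes R4
c9: I3 reads; I4 issues→LSU
c10: I4 reads
c11: I3 exec-done; I4 exec-done
c12: I3 writes R2; I4 writes R4
c13: I5 issues→SHIFT
c14: I5 reads; I6 issues→ADD
c15: I5 exec-done
c16: I5 writes R4
c17: I6 reads
c19: I6 exec-done
c20: I6 writes R3
c21: I7 issues→ADD
c22: I7 reads
c24: I7 exec-done
c25: I7 writes R3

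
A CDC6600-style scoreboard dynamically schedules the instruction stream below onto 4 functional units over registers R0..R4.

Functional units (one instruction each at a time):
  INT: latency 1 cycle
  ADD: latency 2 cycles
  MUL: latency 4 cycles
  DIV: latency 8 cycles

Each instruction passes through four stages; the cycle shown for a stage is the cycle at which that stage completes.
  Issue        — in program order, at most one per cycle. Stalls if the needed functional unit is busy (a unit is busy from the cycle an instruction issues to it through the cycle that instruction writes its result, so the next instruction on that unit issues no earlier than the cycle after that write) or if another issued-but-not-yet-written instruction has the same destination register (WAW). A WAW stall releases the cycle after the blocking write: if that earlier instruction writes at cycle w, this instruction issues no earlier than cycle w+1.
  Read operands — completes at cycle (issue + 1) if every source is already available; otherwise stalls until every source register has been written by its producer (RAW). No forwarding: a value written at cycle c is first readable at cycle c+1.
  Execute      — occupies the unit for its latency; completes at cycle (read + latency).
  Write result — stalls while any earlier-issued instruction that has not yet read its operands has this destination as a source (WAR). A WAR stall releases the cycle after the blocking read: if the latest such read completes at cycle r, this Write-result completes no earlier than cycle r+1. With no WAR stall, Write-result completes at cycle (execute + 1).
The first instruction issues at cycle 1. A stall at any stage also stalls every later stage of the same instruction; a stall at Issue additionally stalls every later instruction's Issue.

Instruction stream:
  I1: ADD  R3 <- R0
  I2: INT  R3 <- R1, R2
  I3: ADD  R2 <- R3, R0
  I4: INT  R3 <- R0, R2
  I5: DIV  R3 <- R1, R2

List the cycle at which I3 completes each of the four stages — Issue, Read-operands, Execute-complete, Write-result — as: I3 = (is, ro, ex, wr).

c1: I1 issues→ADD
c2: I1 reads
c4: I1 exec-done
c5: I1 writes R3
c6: I2 issues→INT
c7: I2 reads; I3 issues→ADD
c8: I2 exec-done
c9: I2 writes R3
c10: I3 reads; I4 issues→INT
c12: I3 exec-done
c13: I3 writes R2
c14: I4 reads
c15: I4 exec-done
c16: I4 writes R3
c17: I5 issues→DIV
c18: I5 reads
c26: I5 exec-done
c27: I5 writes R3

I3 = (7, 10, 12, 13)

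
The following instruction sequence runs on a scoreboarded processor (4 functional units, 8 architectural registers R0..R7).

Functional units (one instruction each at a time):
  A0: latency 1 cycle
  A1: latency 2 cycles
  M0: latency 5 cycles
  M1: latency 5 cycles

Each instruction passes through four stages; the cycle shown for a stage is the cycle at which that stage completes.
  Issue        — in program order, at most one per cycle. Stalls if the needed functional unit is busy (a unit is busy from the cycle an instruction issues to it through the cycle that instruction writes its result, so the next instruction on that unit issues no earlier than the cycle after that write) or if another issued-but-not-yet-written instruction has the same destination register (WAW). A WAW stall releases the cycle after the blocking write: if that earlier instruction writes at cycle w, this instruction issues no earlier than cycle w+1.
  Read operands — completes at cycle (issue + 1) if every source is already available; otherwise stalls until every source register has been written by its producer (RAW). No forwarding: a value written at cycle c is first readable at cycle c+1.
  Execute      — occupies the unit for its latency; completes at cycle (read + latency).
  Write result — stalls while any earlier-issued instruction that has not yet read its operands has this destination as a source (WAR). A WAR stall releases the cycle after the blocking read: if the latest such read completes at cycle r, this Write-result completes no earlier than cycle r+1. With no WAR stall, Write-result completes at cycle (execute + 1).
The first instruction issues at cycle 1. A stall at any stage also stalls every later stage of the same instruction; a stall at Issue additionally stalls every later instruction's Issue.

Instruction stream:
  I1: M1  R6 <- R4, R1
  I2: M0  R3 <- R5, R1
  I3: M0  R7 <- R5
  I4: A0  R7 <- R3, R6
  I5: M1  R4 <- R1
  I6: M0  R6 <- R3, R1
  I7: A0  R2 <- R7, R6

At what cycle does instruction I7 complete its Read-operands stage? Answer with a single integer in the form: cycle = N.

cycle = 28

cycle 1: I1→M1
cycle 2: I1 RO, I2→M0
cycle 3: I2 RO
cycle 7: I1 EX
cycle 8: I1 WR R6, I2 EX
cycle 9: I2 WR R3
cycle 10: I3→M0
cycle 11: I3 RO
cycle 16: I3 EX
cycle 17: I3 WR R7
cycle 18: I4→A0
cycle 19: I4 RO, I5→M1
cycle 20: I4 EX, I5 RO, I6→M0
cycle 21: I4 WR R7, I6 RO
cycle 22: I7→A0
cycle 25: I5 EX
cycle 26: I5 WR R4, I6 EX
cycle 27: I6 WR R6
cycle 28: I7 RO
cycle 29: I7 EX
cycle 30: I7 WR R2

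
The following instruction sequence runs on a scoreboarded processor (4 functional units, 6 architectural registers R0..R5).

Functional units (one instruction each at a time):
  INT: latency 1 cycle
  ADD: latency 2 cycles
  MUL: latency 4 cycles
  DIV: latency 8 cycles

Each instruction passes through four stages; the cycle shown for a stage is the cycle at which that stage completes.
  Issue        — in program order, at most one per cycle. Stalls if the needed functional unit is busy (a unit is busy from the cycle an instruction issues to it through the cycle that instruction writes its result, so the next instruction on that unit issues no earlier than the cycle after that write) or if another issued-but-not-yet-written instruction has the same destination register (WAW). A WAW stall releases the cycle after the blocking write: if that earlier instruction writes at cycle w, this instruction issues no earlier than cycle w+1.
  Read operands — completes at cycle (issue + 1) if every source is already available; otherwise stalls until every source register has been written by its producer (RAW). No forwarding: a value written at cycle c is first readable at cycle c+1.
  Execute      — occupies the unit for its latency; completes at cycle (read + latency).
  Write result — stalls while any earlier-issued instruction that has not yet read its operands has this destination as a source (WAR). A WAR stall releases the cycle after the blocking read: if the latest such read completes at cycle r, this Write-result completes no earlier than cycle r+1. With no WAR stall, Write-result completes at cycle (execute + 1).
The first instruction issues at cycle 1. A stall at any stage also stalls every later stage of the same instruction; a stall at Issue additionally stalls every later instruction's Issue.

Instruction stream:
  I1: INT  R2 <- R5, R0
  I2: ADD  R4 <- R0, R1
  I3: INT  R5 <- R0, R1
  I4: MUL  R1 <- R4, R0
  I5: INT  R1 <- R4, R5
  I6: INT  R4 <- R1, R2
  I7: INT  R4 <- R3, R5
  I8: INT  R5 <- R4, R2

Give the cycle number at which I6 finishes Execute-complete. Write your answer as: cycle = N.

cycle = 19

[I1] 1/2/3/4
[I2] 2/3/5/6
[I3] 5/6/7/8  (struct: INT busy until I1 writes@4)
[I4] 6/7/11/12
[I5] 13/14/15/16  (WAW R1: wait I4 write@12)
[I6] 17/18/19/20  (struct: INT busy until I5 writes@16)
[I7] 21/22/23/24  (struct: INT busy until I6 writes@20)
[I8] 25/26/27/28  (struct: INT busy until I7 writes@24)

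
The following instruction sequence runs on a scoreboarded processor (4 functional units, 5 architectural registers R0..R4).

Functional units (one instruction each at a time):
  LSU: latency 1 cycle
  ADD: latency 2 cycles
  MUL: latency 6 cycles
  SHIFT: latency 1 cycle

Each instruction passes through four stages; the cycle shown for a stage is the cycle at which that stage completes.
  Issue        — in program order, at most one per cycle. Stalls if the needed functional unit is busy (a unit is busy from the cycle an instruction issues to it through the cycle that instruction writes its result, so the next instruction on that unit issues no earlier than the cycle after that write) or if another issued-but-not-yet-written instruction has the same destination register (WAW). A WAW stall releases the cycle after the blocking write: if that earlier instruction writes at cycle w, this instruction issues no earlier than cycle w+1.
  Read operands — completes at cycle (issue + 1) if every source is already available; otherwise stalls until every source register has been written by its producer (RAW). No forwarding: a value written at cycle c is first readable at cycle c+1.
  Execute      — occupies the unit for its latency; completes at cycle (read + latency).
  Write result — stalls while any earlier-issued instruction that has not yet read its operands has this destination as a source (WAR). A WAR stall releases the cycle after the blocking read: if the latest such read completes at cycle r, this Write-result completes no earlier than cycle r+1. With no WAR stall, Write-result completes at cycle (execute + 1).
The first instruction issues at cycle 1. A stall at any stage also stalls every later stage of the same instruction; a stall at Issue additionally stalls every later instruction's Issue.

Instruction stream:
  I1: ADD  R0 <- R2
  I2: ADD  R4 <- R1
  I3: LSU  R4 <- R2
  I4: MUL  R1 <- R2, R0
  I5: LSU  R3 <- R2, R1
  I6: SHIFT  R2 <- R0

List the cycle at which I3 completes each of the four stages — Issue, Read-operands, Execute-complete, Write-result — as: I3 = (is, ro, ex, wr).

t=1  I1 dispatched to ADD
t=2  I1 operands ready
t=4  I1 complete
t=5  R0←I1
t=6  I2 dispatched to ADD
t=7  I2 operands ready
t=9  I2 complete
t=10  R4←I2
t=11  I3 dispatched to LSU
t=12  I3 operands ready, I4 dispatched to MUL
t=13  I3 complete, I4 operands ready
t=14  R4←I3
t=15  I5 dispatched to LSU
t=16  I6 dispatched to SHIFT
t=17  I6 operands ready
t=18  I6 complete
t=19  I4 complete
t=20  R1←I4
t=21  I5 operands ready
t=22  I5 complete, R2←I6
t=23  R3←I5

I3 = (11, 12, 13, 14)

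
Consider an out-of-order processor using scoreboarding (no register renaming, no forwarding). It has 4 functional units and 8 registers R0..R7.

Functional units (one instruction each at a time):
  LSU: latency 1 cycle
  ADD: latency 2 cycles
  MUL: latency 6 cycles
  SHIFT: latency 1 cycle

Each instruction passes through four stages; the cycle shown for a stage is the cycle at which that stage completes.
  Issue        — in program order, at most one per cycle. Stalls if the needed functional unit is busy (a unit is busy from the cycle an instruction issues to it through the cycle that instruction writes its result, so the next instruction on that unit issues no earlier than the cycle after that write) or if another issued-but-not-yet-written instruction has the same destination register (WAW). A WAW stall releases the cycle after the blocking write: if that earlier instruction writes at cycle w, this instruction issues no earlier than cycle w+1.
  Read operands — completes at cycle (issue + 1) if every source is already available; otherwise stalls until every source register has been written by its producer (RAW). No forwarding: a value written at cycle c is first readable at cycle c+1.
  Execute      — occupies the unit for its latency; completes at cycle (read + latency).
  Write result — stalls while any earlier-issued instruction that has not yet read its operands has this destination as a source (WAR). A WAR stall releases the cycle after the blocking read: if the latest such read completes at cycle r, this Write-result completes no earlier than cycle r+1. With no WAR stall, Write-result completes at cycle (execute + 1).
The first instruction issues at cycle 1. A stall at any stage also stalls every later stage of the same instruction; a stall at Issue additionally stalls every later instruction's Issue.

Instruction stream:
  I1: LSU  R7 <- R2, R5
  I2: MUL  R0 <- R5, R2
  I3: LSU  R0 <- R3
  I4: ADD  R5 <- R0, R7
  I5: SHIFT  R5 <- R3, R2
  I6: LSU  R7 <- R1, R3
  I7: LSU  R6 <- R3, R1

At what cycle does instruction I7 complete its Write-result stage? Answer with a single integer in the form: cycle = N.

cycle = 27

t=1  issue I1 (LSU)
t=2  I1 read-ops; issue I2 (MUL)
t=3  I1 finished on LSU; I2 read-ops
t=4  I1→R7
t=9  I2 finished on MUL
t=10  I2→R0
t=11  issue I3 (LSU)
t=12  I3 read-ops; issue I4 (ADD)
t=13  I3 finished on LSU
t=14  I3→R0
t=15  I4 read-ops
t=17  I4 finished on ADD
t=18  I4→R5
t=19  issue I5 (SHIFT)
t=20  I5 read-ops; issue I6 (LSU)
t=21  I5 finished on SHIFT; I6 read-ops
t=22  I5→R5; I6 finished on LSU
t=23  I6→R7
t=24  issue I7 (LSU)
t=25  I7 read-ops
t=26  I7 finished on LSU
t=27  I7→R6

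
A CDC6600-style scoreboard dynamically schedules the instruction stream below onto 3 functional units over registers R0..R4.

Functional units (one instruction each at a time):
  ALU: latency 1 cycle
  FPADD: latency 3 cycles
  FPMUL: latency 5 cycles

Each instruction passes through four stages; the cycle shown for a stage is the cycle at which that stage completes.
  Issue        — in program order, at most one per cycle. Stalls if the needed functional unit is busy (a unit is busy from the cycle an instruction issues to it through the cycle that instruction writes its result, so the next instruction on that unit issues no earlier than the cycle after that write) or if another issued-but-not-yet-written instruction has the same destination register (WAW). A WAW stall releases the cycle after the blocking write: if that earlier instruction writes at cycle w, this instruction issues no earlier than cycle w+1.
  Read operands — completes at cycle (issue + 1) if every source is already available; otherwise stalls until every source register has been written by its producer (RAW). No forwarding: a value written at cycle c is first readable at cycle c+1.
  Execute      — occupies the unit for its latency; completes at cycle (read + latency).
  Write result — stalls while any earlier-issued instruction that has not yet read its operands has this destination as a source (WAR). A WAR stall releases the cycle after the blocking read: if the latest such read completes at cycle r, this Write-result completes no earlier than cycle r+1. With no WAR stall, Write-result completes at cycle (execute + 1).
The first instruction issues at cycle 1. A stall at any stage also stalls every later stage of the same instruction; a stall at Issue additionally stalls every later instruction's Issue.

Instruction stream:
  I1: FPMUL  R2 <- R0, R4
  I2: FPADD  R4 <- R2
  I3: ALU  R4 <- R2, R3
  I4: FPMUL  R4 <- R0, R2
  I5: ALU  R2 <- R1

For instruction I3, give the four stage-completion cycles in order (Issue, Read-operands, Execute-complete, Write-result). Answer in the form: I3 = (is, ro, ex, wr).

I3 = (14, 15, 16, 17)

I1 -> (1, 2, 7, 8)
I2 -> (2, 9, 12, 13)  // RAW R2: wait I1 write@8
I3 -> (14, 15, 16, 17)  // WAW R4: wait I2 write@13
I4 -> (18, 19, 24, 25)  // WAW R4: wait I3 write@17
I5 -> (19, 20, 21, 22)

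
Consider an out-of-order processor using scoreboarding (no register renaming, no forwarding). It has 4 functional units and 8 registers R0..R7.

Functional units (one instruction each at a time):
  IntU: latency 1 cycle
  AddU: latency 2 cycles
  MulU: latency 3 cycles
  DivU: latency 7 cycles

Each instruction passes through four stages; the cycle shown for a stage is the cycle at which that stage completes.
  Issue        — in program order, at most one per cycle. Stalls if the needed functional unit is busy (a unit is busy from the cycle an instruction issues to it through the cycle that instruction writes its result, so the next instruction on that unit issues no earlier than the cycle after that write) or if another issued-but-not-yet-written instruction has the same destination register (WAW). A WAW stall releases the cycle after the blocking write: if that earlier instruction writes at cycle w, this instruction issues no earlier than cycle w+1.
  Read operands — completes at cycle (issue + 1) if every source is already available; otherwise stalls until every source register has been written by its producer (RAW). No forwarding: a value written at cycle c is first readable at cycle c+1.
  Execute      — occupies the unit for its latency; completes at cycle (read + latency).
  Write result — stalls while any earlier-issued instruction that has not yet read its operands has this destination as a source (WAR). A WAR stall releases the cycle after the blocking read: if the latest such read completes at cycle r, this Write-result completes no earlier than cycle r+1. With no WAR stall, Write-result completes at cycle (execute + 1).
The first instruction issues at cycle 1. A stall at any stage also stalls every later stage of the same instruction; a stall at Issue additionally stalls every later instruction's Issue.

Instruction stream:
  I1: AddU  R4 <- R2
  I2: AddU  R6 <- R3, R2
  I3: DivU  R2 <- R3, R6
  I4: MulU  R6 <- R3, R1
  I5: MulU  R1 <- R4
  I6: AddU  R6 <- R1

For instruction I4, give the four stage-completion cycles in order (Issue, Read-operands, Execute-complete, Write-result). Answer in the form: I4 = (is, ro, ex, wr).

I4 = (11, 12, 15, 16)

1) issue 1, read 2, done 4, write 5
2) issue 6, read 7, done 9, write 10  <struct: AddU busy until I1 writes@5>
3) issue 7, read 11, done 18, write 19  <RAW R6: wait I2 write@10>
4) issue 11, read 12, done 15, write 16  <WAW R6: wait I2 write@10>
5) issue 17, read 18, done 21, write 22  <struct: MulU busy until I4 writes@16>
6) issue 18, read 23, done 25, write 26  <RAW R1: wait I5 write@22>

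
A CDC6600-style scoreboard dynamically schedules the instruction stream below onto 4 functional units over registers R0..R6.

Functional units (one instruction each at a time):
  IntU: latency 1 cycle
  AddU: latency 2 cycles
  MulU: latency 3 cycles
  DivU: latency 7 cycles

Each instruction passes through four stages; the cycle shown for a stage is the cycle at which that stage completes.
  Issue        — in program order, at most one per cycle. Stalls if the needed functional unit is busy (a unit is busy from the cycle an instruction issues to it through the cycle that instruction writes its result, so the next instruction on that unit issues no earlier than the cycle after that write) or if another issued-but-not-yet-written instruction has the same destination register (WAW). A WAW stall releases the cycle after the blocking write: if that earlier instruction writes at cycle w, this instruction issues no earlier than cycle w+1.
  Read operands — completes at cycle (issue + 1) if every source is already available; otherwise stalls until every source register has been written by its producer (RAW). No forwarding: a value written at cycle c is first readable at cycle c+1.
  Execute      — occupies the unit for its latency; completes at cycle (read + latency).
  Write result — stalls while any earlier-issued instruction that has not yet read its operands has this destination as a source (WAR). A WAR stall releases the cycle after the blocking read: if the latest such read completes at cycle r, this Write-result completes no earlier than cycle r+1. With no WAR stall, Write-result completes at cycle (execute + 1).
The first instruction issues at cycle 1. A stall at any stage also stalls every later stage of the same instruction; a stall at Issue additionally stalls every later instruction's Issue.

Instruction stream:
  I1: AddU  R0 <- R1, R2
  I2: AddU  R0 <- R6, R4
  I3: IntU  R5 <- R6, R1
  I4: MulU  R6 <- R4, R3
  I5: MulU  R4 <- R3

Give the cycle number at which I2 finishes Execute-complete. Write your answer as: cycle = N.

cycle = 9

I1 -> (1, 2, 4, 5)
I2 -> (6, 7, 9, 10)  // struct: AddU busy until I1 writes@5
I3 -> (7, 8, 9, 10)
I4 -> (8, 9, 12, 13)
I5 -> (14, 15, 18, 19)  // struct: MulU busy until I4 writes@13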